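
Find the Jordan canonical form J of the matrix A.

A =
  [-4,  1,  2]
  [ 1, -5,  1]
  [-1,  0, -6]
J_3(-5)

The characteristic polynomial is
  det(x·I − A) = x^3 + 15*x^2 + 75*x + 125 = (x + 5)^3

Eigenvalues and multiplicities (the geometric multiplicity of λ is n − rank(A − λI), which equals the number of Jordan blocks for λ):
  λ = -5: algebraic multiplicity = 3, geometric multiplicity = 1

Determining the block sizes for each eigenvalue:
  λ = -5: one block (gm = 1), so the single block has size am = 3 → block sizes [3]

Assembling the blocks gives a Jordan form
J =
  [-5,  1,  0]
  [ 0, -5,  1]
  [ 0,  0, -5]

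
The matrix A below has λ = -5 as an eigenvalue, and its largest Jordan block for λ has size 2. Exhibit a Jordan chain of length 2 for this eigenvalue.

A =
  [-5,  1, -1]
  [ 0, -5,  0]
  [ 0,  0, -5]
A Jordan chain for λ = -5 of length 2:
v_1 = (1, 0, 0)ᵀ
v_2 = (0, 1, 0)ᵀ

Let N = A − (-5)·I. We want v_2 with N^2 v_2 = 0 but N^1 v_2 ≠ 0; then v_{j-1} := N · v_j for j = 2, …, 2.

Pick v_2 = (0, 1, 0)ᵀ.
Then v_1 = N · v_2 = (1, 0, 0)ᵀ.

Sanity check: (A − (-5)·I) v_1 = (0, 0, 0)ᵀ = 0. ✓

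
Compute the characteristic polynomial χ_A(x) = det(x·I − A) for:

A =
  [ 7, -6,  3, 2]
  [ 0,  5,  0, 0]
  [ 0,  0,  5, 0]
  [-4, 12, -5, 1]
x^4 - 18*x^3 + 120*x^2 - 350*x + 375

Expanding det(x·I − A) (e.g. by cofactor expansion or by noting that A is similar to its Jordan form J, which has the same characteristic polynomial as A) gives
  χ_A(x) = x^4 - 18*x^3 + 120*x^2 - 350*x + 375
which factors as (x - 5)^3*(x - 3). The eigenvalues (with algebraic multiplicities) are λ = 3 with multiplicity 1, λ = 5 with multiplicity 3.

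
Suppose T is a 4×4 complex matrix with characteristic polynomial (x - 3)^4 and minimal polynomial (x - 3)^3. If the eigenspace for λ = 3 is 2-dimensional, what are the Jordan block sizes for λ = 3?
Block sizes for λ = 3: [3, 1]

Step 1 — from the characteristic polynomial, algebraic multiplicity of λ = 3 is 4. From dim ker(T − (3)·I) = 2, there are exactly 2 Jordan blocks for λ = 3.
Step 2 — from the minimal polynomial, the factor (x − 3)^3 tells us the largest block for λ = 3 has size 3.
Step 3 — with total size 4, 2 blocks, and largest block 3, the block sizes (in nonincreasing order) are [3, 1].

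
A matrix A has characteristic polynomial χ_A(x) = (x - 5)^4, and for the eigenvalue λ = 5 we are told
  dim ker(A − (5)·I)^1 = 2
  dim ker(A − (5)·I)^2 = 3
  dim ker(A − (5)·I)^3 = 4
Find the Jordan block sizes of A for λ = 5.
Block sizes for λ = 5: [3, 1]

From the dimensions of kernels of powers, the number of Jordan blocks of size at least j is d_j − d_{j−1} where d_j = dim ker(N^j) (with d_0 = 0). Computing the differences gives [2, 1, 1].
The number of blocks of size exactly k is (#blocks of size ≥ k) − (#blocks of size ≥ k + 1), so the partition is: 1 block(s) of size 1, 1 block(s) of size 3.
In nonincreasing order the block sizes are [3, 1].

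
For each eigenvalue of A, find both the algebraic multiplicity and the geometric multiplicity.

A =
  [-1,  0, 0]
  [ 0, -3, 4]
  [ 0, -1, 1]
λ = -1: alg = 3, geom = 2

Step 1 — factor the characteristic polynomial to read off the algebraic multiplicities:
  χ_A(x) = (x + 1)^3

Step 2 — compute geometric multiplicities via the rank-nullity identity g(λ) = n − rank(A − λI):
  rank(A − (-1)·I) = 1, so dim ker(A − (-1)·I) = n − 1 = 2

Summary:
  λ = -1: algebraic multiplicity = 3, geometric multiplicity = 2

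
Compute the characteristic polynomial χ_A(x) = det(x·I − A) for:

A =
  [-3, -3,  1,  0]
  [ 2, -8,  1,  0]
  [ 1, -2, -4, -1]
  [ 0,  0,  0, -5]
x^4 + 20*x^3 + 150*x^2 + 500*x + 625

Expanding det(x·I − A) (e.g. by cofactor expansion or by noting that A is similar to its Jordan form J, which has the same characteristic polynomial as A) gives
  χ_A(x) = x^4 + 20*x^3 + 150*x^2 + 500*x + 625
which factors as (x + 5)^4. The eigenvalues (with algebraic multiplicities) are λ = -5 with multiplicity 4.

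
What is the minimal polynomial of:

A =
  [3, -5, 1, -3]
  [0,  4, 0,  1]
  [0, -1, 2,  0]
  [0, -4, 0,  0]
x^4 - 9*x^3 + 30*x^2 - 44*x + 24

The characteristic polynomial is χ_A(x) = (x - 3)*(x - 2)^3, so the eigenvalues are known. The minimal polynomial is
  m_A(x) = Π_λ (x − λ)^{k_λ}
where k_λ is the size of the *largest* Jordan block for λ (equivalently, the smallest k with (A − λI)^k v = 0 for every generalised eigenvector v of λ).

  λ = 2: largest Jordan block has size 3, contributing (x − 2)^3
  λ = 3: largest Jordan block has size 1, contributing (x − 3)

So m_A(x) = (x - 3)*(x - 2)^3 = x^4 - 9*x^3 + 30*x^2 - 44*x + 24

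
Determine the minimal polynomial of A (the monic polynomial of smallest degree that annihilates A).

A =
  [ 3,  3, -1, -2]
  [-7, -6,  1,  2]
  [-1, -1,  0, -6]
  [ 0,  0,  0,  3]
x^4 - 6*x^2 - 8*x - 3

The characteristic polynomial is χ_A(x) = (x - 3)*(x + 1)^3, so the eigenvalues are known. The minimal polynomial is
  m_A(x) = Π_λ (x − λ)^{k_λ}
where k_λ is the size of the *largest* Jordan block for λ (equivalently, the smallest k with (A − λI)^k v = 0 for every generalised eigenvector v of λ).

  λ = -1: largest Jordan block has size 3, contributing (x + 1)^3
  λ = 3: largest Jordan block has size 1, contributing (x − 3)

So m_A(x) = (x - 3)*(x + 1)^3 = x^4 - 6*x^2 - 8*x - 3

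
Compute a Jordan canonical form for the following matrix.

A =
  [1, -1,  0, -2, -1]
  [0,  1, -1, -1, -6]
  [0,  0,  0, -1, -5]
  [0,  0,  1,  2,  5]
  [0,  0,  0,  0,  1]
J_3(1) ⊕ J_2(1)

The characteristic polynomial is
  det(x·I − A) = x^5 - 5*x^4 + 10*x^3 - 10*x^2 + 5*x - 1 = (x - 1)^5

Eigenvalues and multiplicities (the geometric multiplicity of λ is n − rank(A − λI), which equals the number of Jordan blocks for λ):
  λ = 1: algebraic multiplicity = 5, geometric multiplicity = 2

Determining the block sizes for each eigenvalue:
  λ = 1: with am = 5 and gm = 2, the partition is not yet determined (e.g. several partitions of 5 into 2 parts exist). Let N = A − (1)·I. Computing rank(N^1) = 3, rank(N^2) = 1, rank(N^3) = 0; the number of blocks of size ≥ j is rank(N^{j−1}) − rank(N^j), giving [2, 2, 1]. So we have 1 block(s) of size 3, 1 block(s) of size 2 → block sizes [3, 2]

Assembling the blocks gives a Jordan form
J =
  [1, 1, 0, 0, 0]
  [0, 1, 1, 0, 0]
  [0, 0, 1, 0, 0]
  [0, 0, 0, 1, 1]
  [0, 0, 0, 0, 1]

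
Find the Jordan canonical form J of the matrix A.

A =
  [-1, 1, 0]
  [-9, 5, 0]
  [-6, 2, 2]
J_2(2) ⊕ J_1(2)

The characteristic polynomial is
  det(x·I − A) = x^3 - 6*x^2 + 12*x - 8 = (x - 2)^3

Eigenvalues and multiplicities (the geometric multiplicity of λ is n − rank(A − λI), which equals the number of Jordan blocks for λ):
  λ = 2: algebraic multiplicity = 3, geometric multiplicity = 2

Determining the block sizes for each eigenvalue:
  λ = 2: 2 blocks summing to 3 forces exactly one block of size 2 and the rest size 1 → block sizes [2, 1]

Assembling the blocks gives a Jordan form
J =
  [2, 1, 0]
  [0, 2, 0]
  [0, 0, 2]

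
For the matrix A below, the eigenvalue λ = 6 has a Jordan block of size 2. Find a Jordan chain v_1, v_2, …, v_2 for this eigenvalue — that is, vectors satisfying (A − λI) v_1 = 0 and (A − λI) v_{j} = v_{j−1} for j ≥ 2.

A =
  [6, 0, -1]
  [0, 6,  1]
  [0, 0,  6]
A Jordan chain for λ = 6 of length 2:
v_1 = (-1, 1, 0)ᵀ
v_2 = (0, 0, 1)ᵀ

Let N = A − (6)·I. We want v_2 with N^2 v_2 = 0 but N^1 v_2 ≠ 0; then v_{j-1} := N · v_j for j = 2, …, 2.

Pick v_2 = (0, 0, 1)ᵀ.
Then v_1 = N · v_2 = (-1, 1, 0)ᵀ.

Sanity check: (A − (6)·I) v_1 = (0, 0, 0)ᵀ = 0. ✓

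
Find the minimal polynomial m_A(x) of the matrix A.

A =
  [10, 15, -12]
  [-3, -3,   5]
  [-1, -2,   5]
x^3 - 12*x^2 + 48*x - 64

The characteristic polynomial is χ_A(x) = (x - 4)^3, so the eigenvalues are known. The minimal polynomial is
  m_A(x) = Π_λ (x − λ)^{k_λ}
where k_λ is the size of the *largest* Jordan block for λ (equivalently, the smallest k with (A − λI)^k v = 0 for every generalised eigenvector v of λ).

  λ = 4: largest Jordan block has size 3, contributing (x − 4)^3

So m_A(x) = (x - 4)^3 = x^3 - 12*x^2 + 48*x - 64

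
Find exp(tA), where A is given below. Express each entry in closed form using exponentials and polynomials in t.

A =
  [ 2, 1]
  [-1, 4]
e^{tA} =
  [-t*exp(3*t) + exp(3*t), t*exp(3*t)]
  [-t*exp(3*t), t*exp(3*t) + exp(3*t)]

Strategy: write A = P · J · P⁻¹ where J is a Jordan canonical form, so e^{tA} = P · e^{tJ} · P⁻¹, and e^{tJ} can be computed block-by-block.

A has Jordan form
J =
  [3, 1]
  [0, 3]
(up to reordering of blocks).

Per-block formulas:
  For a 2×2 Jordan block J_2(3): exp(t · J_2(3)) = e^(3t)·(I + t·N), where N is the 2×2 nilpotent shift.

After assembling e^{tJ} and conjugating by P, we get:

e^{tA} =
  [-t*exp(3*t) + exp(3*t), t*exp(3*t)]
  [-t*exp(3*t), t*exp(3*t) + exp(3*t)]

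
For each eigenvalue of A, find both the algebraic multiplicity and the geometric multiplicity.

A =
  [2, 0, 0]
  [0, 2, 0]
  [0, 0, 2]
λ = 2: alg = 3, geom = 3

Step 1 — factor the characteristic polynomial to read off the algebraic multiplicities:
  χ_A(x) = (x - 2)^3

Step 2 — compute geometric multiplicities via the rank-nullity identity g(λ) = n − rank(A − λI):
  rank(A − (2)·I) = 0, so dim ker(A − (2)·I) = n − 0 = 3

Summary:
  λ = 2: algebraic multiplicity = 3, geometric multiplicity = 3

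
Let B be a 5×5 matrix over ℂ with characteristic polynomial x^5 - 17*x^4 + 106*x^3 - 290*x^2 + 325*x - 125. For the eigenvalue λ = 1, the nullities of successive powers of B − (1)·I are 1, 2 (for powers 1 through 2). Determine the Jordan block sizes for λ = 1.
Block sizes for λ = 1: [2]

From the dimensions of kernels of powers, the number of Jordan blocks of size at least j is d_j − d_{j−1} where d_j = dim ker(N^j) (with d_0 = 0). Computing the differences gives [1, 1].
The number of blocks of size exactly k is (#blocks of size ≥ k) − (#blocks of size ≥ k + 1), so the partition is: 1 block(s) of size 2.
In nonincreasing order the block sizes are [2].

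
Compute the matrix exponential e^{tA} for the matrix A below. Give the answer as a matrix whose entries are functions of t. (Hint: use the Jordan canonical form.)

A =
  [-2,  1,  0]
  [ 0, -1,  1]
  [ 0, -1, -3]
e^{tA} =
  [exp(-2*t), t^2*exp(-2*t)/2 + t*exp(-2*t), t^2*exp(-2*t)/2]
  [0, t*exp(-2*t) + exp(-2*t), t*exp(-2*t)]
  [0, -t*exp(-2*t), -t*exp(-2*t) + exp(-2*t)]

Strategy: write A = P · J · P⁻¹ where J is a Jordan canonical form, so e^{tA} = P · e^{tJ} · P⁻¹, and e^{tJ} can be computed block-by-block.

A has Jordan form
J =
  [-2,  1,  0]
  [ 0, -2,  1]
  [ 0,  0, -2]
(up to reordering of blocks).

Per-block formulas:
  For a 3×3 Jordan block J_3(-2): exp(t · J_3(-2)) = e^(-2t)·(I + t·N + (t^2/2)·N^2), where N is the 3×3 nilpotent shift.

After assembling e^{tJ} and conjugating by P, we get:

e^{tA} =
  [exp(-2*t), t^2*exp(-2*t)/2 + t*exp(-2*t), t^2*exp(-2*t)/2]
  [0, t*exp(-2*t) + exp(-2*t), t*exp(-2*t)]
  [0, -t*exp(-2*t), -t*exp(-2*t) + exp(-2*t)]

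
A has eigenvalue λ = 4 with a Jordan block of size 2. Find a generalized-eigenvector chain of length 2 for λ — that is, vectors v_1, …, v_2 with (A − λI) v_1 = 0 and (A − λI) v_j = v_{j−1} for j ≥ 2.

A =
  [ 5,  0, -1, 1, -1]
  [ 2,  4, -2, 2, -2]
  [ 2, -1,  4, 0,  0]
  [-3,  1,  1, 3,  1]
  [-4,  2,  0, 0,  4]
A Jordan chain for λ = 4 of length 2:
v_1 = (1, 2, 2, -3, -4)ᵀ
v_2 = (1, 0, 0, 0, 0)ᵀ

Let N = A − (4)·I. We want v_2 with N^2 v_2 = 0 but N^1 v_2 ≠ 0; then v_{j-1} := N · v_j for j = 2, …, 2.

Pick v_2 = (1, 0, 0, 0, 0)ᵀ.
Then v_1 = N · v_2 = (1, 2, 2, -3, -4)ᵀ.

Sanity check: (A − (4)·I) v_1 = (0, 0, 0, 0, 0)ᵀ = 0. ✓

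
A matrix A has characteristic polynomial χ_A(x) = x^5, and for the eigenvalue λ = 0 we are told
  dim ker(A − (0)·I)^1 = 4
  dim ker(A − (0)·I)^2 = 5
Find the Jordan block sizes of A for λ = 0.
Block sizes for λ = 0: [2, 1, 1, 1]

From the dimensions of kernels of powers, the number of Jordan blocks of size at least j is d_j − d_{j−1} where d_j = dim ker(N^j) (with d_0 = 0). Computing the differences gives [4, 1].
The number of blocks of size exactly k is (#blocks of size ≥ k) − (#blocks of size ≥ k + 1), so the partition is: 3 block(s) of size 1, 1 block(s) of size 2.
In nonincreasing order the block sizes are [2, 1, 1, 1].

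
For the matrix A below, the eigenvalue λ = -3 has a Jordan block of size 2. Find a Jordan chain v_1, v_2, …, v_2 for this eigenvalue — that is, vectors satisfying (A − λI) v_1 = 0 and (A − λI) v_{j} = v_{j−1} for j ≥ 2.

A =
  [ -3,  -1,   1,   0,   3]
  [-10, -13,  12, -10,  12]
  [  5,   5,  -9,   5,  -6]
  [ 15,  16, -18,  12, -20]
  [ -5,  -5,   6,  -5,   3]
A Jordan chain for λ = -3 of length 2:
v_1 = (1, 0, 0, -1, 0)ᵀ
v_2 = (1, -1, 0, 0, 0)ᵀ

Let N = A − (-3)·I. We want v_2 with N^2 v_2 = 0 but N^1 v_2 ≠ 0; then v_{j-1} := N · v_j for j = 2, …, 2.

Pick v_2 = (1, -1, 0, 0, 0)ᵀ.
Then v_1 = N · v_2 = (1, 0, 0, -1, 0)ᵀ.

Sanity check: (A − (-3)·I) v_1 = (0, 0, 0, 0, 0)ᵀ = 0. ✓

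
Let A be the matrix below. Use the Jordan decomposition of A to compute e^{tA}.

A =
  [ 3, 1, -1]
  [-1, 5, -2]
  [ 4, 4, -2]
e^{tA} =
  [-2*t^2*exp(2*t) + t*exp(2*t) + exp(2*t), t*exp(2*t), t^2*exp(2*t)/2 - t*exp(2*t)]
  [-6*t^2*exp(2*t) - t*exp(2*t), 3*t*exp(2*t) + exp(2*t), 3*t^2*exp(2*t)/2 - 2*t*exp(2*t)]
  [-8*t^2*exp(2*t) + 4*t*exp(2*t), 4*t*exp(2*t), 2*t^2*exp(2*t) - 4*t*exp(2*t) + exp(2*t)]

Strategy: write A = P · J · P⁻¹ where J is a Jordan canonical form, so e^{tA} = P · e^{tJ} · P⁻¹, and e^{tJ} can be computed block-by-block.

A has Jordan form
J =
  [2, 1, 0]
  [0, 2, 1]
  [0, 0, 2]
(up to reordering of blocks).

Per-block formulas:
  For a 3×3 Jordan block J_3(2): exp(t · J_3(2)) = e^(2t)·(I + t·N + (t^2/2)·N^2), where N is the 3×3 nilpotent shift.

After assembling e^{tJ} and conjugating by P, we get:

e^{tA} =
  [-2*t^2*exp(2*t) + t*exp(2*t) + exp(2*t), t*exp(2*t), t^2*exp(2*t)/2 - t*exp(2*t)]
  [-6*t^2*exp(2*t) - t*exp(2*t), 3*t*exp(2*t) + exp(2*t), 3*t^2*exp(2*t)/2 - 2*t*exp(2*t)]
  [-8*t^2*exp(2*t) + 4*t*exp(2*t), 4*t*exp(2*t), 2*t^2*exp(2*t) - 4*t*exp(2*t) + exp(2*t)]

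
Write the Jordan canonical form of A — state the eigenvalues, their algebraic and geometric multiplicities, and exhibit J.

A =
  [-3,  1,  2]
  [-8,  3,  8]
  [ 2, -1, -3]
J_2(-1) ⊕ J_1(-1)

The characteristic polynomial is
  det(x·I − A) = x^3 + 3*x^2 + 3*x + 1 = (x + 1)^3

Eigenvalues and multiplicities (the geometric multiplicity of λ is n − rank(A − λI), which equals the number of Jordan blocks for λ):
  λ = -1: algebraic multiplicity = 3, geometric multiplicity = 2

Determining the block sizes for each eigenvalue:
  λ = -1: 2 blocks summing to 3 forces exactly one block of size 2 and the rest size 1 → block sizes [2, 1]

Assembling the blocks gives a Jordan form
J =
  [-1,  1,  0]
  [ 0, -1,  0]
  [ 0,  0, -1]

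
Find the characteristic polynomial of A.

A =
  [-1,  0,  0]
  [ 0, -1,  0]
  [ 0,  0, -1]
x^3 + 3*x^2 + 3*x + 1

Expanding det(x·I − A) (e.g. by cofactor expansion or by noting that A is similar to its Jordan form J, which has the same characteristic polynomial as A) gives
  χ_A(x) = x^3 + 3*x^2 + 3*x + 1
which factors as (x + 1)^3. The eigenvalues (with algebraic multiplicities) are λ = -1 with multiplicity 3.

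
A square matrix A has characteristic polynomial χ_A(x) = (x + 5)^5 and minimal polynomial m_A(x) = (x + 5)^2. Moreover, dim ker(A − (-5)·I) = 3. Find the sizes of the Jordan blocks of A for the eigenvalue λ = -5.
Block sizes for λ = -5: [2, 2, 1]

Step 1 — from the characteristic polynomial, algebraic multiplicity of λ = -5 is 5. From dim ker(A − (-5)·I) = 3, there are exactly 3 Jordan blocks for λ = -5.
Step 2 — from the minimal polynomial, the factor (x + 5)^2 tells us the largest block for λ = -5 has size 2.
Step 3 — with total size 5, 3 blocks, and largest block 2, the block sizes (in nonincreasing order) are [2, 2, 1].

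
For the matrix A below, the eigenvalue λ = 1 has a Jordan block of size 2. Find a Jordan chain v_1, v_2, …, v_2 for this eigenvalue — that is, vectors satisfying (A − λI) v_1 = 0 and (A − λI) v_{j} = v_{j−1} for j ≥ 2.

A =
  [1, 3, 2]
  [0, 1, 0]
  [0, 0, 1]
A Jordan chain for λ = 1 of length 2:
v_1 = (3, 0, 0)ᵀ
v_2 = (0, 1, 0)ᵀ

Let N = A − (1)·I. We want v_2 with N^2 v_2 = 0 but N^1 v_2 ≠ 0; then v_{j-1} := N · v_j for j = 2, …, 2.

Pick v_2 = (0, 1, 0)ᵀ.
Then v_1 = N · v_2 = (3, 0, 0)ᵀ.

Sanity check: (A − (1)·I) v_1 = (0, 0, 0)ᵀ = 0. ✓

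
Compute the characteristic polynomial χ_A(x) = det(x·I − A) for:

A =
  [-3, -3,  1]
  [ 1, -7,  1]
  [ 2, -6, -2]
x^3 + 12*x^2 + 48*x + 64

Expanding det(x·I − A) (e.g. by cofactor expansion or by noting that A is similar to its Jordan form J, which has the same characteristic polynomial as A) gives
  χ_A(x) = x^3 + 12*x^2 + 48*x + 64
which factors as (x + 4)^3. The eigenvalues (with algebraic multiplicities) are λ = -4 with multiplicity 3.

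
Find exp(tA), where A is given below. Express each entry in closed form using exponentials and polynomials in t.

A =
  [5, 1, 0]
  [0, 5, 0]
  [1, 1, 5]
e^{tA} =
  [exp(5*t), t*exp(5*t), 0]
  [0, exp(5*t), 0]
  [t*exp(5*t), t^2*exp(5*t)/2 + t*exp(5*t), exp(5*t)]

Strategy: write A = P · J · P⁻¹ where J is a Jordan canonical form, so e^{tA} = P · e^{tJ} · P⁻¹, and e^{tJ} can be computed block-by-block.

A has Jordan form
J =
  [5, 1, 0]
  [0, 5, 1]
  [0, 0, 5]
(up to reordering of blocks).

Per-block formulas:
  For a 3×3 Jordan block J_3(5): exp(t · J_3(5)) = e^(5t)·(I + t·N + (t^2/2)·N^2), where N is the 3×3 nilpotent shift.

After assembling e^{tJ} and conjugating by P, we get:

e^{tA} =
  [exp(5*t), t*exp(5*t), 0]
  [0, exp(5*t), 0]
  [t*exp(5*t), t^2*exp(5*t)/2 + t*exp(5*t), exp(5*t)]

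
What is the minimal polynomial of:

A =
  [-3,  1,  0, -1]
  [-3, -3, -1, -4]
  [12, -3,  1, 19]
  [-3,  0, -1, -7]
x^2 + 6*x + 9

The characteristic polynomial is χ_A(x) = (x + 3)^4, so the eigenvalues are known. The minimal polynomial is
  m_A(x) = Π_λ (x − λ)^{k_λ}
where k_λ is the size of the *largest* Jordan block for λ (equivalently, the smallest k with (A − λI)^k v = 0 for every generalised eigenvector v of λ).

  λ = -3: largest Jordan block has size 2, contributing (x + 3)^2

So m_A(x) = (x + 3)^2 = x^2 + 6*x + 9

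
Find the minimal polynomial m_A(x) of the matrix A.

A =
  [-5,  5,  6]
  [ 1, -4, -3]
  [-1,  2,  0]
x^3 + 9*x^2 + 27*x + 27

The characteristic polynomial is χ_A(x) = (x + 3)^3, so the eigenvalues are known. The minimal polynomial is
  m_A(x) = Π_λ (x − λ)^{k_λ}
where k_λ is the size of the *largest* Jordan block for λ (equivalently, the smallest k with (A − λI)^k v = 0 for every generalised eigenvector v of λ).

  λ = -3: largest Jordan block has size 3, contributing (x + 3)^3

So m_A(x) = (x + 3)^3 = x^3 + 9*x^2 + 27*x + 27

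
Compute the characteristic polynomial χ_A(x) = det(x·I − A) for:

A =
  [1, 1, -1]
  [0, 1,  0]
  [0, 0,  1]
x^3 - 3*x^2 + 3*x - 1

Expanding det(x·I − A) (e.g. by cofactor expansion or by noting that A is similar to its Jordan form J, which has the same characteristic polynomial as A) gives
  χ_A(x) = x^3 - 3*x^2 + 3*x - 1
which factors as (x - 1)^3. The eigenvalues (with algebraic multiplicities) are λ = 1 with multiplicity 3.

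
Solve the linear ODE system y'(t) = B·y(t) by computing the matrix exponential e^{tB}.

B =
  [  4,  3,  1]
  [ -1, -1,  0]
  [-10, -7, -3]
e^{tB} =
  [3*t^2/2 + 4*t + 1, t^2 + 3*t, t^2/2 + t]
  [-3*t^2/2 - t, -t^2 - t + 1, -t^2/2]
  [-3*t^2/2 - 10*t, -t^2 - 7*t, -t^2/2 - 3*t + 1]

Strategy: write B = P · J · P⁻¹ where J is a Jordan canonical form, so e^{tB} = P · e^{tJ} · P⁻¹, and e^{tJ} can be computed block-by-block.

B has Jordan form
J =
  [0, 1, 0]
  [0, 0, 1]
  [0, 0, 0]
(up to reordering of blocks).

Per-block formulas:
  For a 3×3 Jordan block J_3(0): exp(t · J_3(0)) = e^(0t)·(I + t·N + (t^2/2)·N^2), where N is the 3×3 nilpotent shift.

After assembling e^{tJ} and conjugating by P, we get:

e^{tB} =
  [3*t^2/2 + 4*t + 1, t^2 + 3*t, t^2/2 + t]
  [-3*t^2/2 - t, -t^2 - t + 1, -t^2/2]
  [-3*t^2/2 - 10*t, -t^2 - 7*t, -t^2/2 - 3*t + 1]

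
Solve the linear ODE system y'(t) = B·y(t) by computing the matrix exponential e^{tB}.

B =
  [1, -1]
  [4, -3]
e^{tB} =
  [2*t*exp(-t) + exp(-t), -t*exp(-t)]
  [4*t*exp(-t), -2*t*exp(-t) + exp(-t)]

Strategy: write B = P · J · P⁻¹ where J is a Jordan canonical form, so e^{tB} = P · e^{tJ} · P⁻¹, and e^{tJ} can be computed block-by-block.

B has Jordan form
J =
  [-1,  1]
  [ 0, -1]
(up to reordering of blocks).

Per-block formulas:
  For a 2×2 Jordan block J_2(-1): exp(t · J_2(-1)) = e^(-1t)·(I + t·N), where N is the 2×2 nilpotent shift.

After assembling e^{tJ} and conjugating by P, we get:

e^{tB} =
  [2*t*exp(-t) + exp(-t), -t*exp(-t)]
  [4*t*exp(-t), -2*t*exp(-t) + exp(-t)]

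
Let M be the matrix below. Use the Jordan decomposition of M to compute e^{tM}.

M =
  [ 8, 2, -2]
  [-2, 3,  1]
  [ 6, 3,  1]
e^{tM} =
  [4*t*exp(4*t) + exp(4*t), 2*t*exp(4*t), -2*t*exp(4*t)]
  [-2*t*exp(4*t), -t*exp(4*t) + exp(4*t), t*exp(4*t)]
  [6*t*exp(4*t), 3*t*exp(4*t), -3*t*exp(4*t) + exp(4*t)]

Strategy: write M = P · J · P⁻¹ where J is a Jordan canonical form, so e^{tM} = P · e^{tJ} · P⁻¹, and e^{tJ} can be computed block-by-block.

M has Jordan form
J =
  [4, 1, 0]
  [0, 4, 0]
  [0, 0, 4]
(up to reordering of blocks).

Per-block formulas:
  For a 1×1 block at λ = 4: exp(t · [4]) = [e^(4t)].
  For a 2×2 Jordan block J_2(4): exp(t · J_2(4)) = e^(4t)·(I + t·N), where N is the 2×2 nilpotent shift.

After assembling e^{tJ} and conjugating by P, we get:

e^{tM} =
  [4*t*exp(4*t) + exp(4*t), 2*t*exp(4*t), -2*t*exp(4*t)]
  [-2*t*exp(4*t), -t*exp(4*t) + exp(4*t), t*exp(4*t)]
  [6*t*exp(4*t), 3*t*exp(4*t), -3*t*exp(4*t) + exp(4*t)]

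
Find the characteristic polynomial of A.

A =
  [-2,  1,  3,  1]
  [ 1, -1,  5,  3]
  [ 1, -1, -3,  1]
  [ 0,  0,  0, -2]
x^4 + 8*x^3 + 24*x^2 + 32*x + 16

Expanding det(x·I − A) (e.g. by cofactor expansion or by noting that A is similar to its Jordan form J, which has the same characteristic polynomial as A) gives
  χ_A(x) = x^4 + 8*x^3 + 24*x^2 + 32*x + 16
which factors as (x + 2)^4. The eigenvalues (with algebraic multiplicities) are λ = -2 with multiplicity 4.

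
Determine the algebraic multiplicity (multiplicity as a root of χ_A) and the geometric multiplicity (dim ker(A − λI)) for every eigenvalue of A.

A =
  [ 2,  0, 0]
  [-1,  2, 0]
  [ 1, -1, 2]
λ = 2: alg = 3, geom = 1

Step 1 — factor the characteristic polynomial to read off the algebraic multiplicities:
  χ_A(x) = (x - 2)^3

Step 2 — compute geometric multiplicities via the rank-nullity identity g(λ) = n − rank(A − λI):
  rank(A − (2)·I) = 2, so dim ker(A − (2)·I) = n − 2 = 1

Summary:
  λ = 2: algebraic multiplicity = 3, geometric multiplicity = 1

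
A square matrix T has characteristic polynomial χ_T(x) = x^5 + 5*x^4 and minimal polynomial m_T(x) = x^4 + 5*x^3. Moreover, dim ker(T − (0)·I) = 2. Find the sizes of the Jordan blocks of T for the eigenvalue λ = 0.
Block sizes for λ = 0: [3, 1]

Step 1 — from the characteristic polynomial, algebraic multiplicity of λ = 0 is 4. From dim ker(T − (0)·I) = 2, there are exactly 2 Jordan blocks for λ = 0.
Step 2 — from the minimal polynomial, the factor (x − 0)^3 tells us the largest block for λ = 0 has size 3.
Step 3 — with total size 4, 2 blocks, and largest block 3, the block sizes (in nonincreasing order) are [3, 1].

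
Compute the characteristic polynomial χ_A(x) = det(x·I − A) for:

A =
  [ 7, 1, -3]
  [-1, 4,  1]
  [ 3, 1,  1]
x^3 - 12*x^2 + 48*x - 64

Expanding det(x·I − A) (e.g. by cofactor expansion or by noting that A is similar to its Jordan form J, which has the same characteristic polynomial as A) gives
  χ_A(x) = x^3 - 12*x^2 + 48*x - 64
which factors as (x - 4)^3. The eigenvalues (with algebraic multiplicities) are λ = 4 with multiplicity 3.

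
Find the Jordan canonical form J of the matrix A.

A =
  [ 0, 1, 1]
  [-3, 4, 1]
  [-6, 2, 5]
J_2(3) ⊕ J_1(3)

The characteristic polynomial is
  det(x·I − A) = x^3 - 9*x^2 + 27*x - 27 = (x - 3)^3

Eigenvalues and multiplicities (the geometric multiplicity of λ is n − rank(A − λI), which equals the number of Jordan blocks for λ):
  λ = 3: algebraic multiplicity = 3, geometric multiplicity = 2

Determining the block sizes for each eigenvalue:
  λ = 3: 2 blocks summing to 3 forces exactly one block of size 2 and the rest size 1 → block sizes [2, 1]

Assembling the blocks gives a Jordan form
J =
  [3, 1, 0]
  [0, 3, 0]
  [0, 0, 3]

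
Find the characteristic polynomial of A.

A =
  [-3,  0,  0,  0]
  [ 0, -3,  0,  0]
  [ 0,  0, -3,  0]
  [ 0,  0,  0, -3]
x^4 + 12*x^3 + 54*x^2 + 108*x + 81

Expanding det(x·I − A) (e.g. by cofactor expansion or by noting that A is similar to its Jordan form J, which has the same characteristic polynomial as A) gives
  χ_A(x) = x^4 + 12*x^3 + 54*x^2 + 108*x + 81
which factors as (x + 3)^4. The eigenvalues (with algebraic multiplicities) are λ = -3 with multiplicity 4.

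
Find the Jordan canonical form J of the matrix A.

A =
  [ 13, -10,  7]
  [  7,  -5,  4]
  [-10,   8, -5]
J_3(1)

The characteristic polynomial is
  det(x·I − A) = x^3 - 3*x^2 + 3*x - 1 = (x - 1)^3

Eigenvalues and multiplicities (the geometric multiplicity of λ is n − rank(A − λI), which equals the number of Jordan blocks for λ):
  λ = 1: algebraic multiplicity = 3, geometric multiplicity = 1

Determining the block sizes for each eigenvalue:
  λ = 1: one block (gm = 1), so the single block has size am = 3 → block sizes [3]

Assembling the blocks gives a Jordan form
J =
  [1, 1, 0]
  [0, 1, 1]
  [0, 0, 1]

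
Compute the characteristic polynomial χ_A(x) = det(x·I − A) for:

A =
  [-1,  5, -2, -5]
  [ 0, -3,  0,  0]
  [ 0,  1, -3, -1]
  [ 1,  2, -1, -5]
x^4 + 12*x^3 + 54*x^2 + 108*x + 81

Expanding det(x·I − A) (e.g. by cofactor expansion or by noting that A is similar to its Jordan form J, which has the same characteristic polynomial as A) gives
  χ_A(x) = x^4 + 12*x^3 + 54*x^2 + 108*x + 81
which factors as (x + 3)^4. The eigenvalues (with algebraic multiplicities) are λ = -3 with multiplicity 4.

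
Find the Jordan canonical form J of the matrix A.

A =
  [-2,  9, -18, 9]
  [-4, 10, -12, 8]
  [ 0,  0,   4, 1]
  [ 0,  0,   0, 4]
J_2(4) ⊕ J_2(4)

The characteristic polynomial is
  det(x·I − A) = x^4 - 16*x^3 + 96*x^2 - 256*x + 256 = (x - 4)^4

Eigenvalues and multiplicities (the geometric multiplicity of λ is n − rank(A − λI), which equals the number of Jordan blocks for λ):
  λ = 4: algebraic multiplicity = 4, geometric multiplicity = 2

Determining the block sizes for each eigenvalue:
  λ = 4: with am = 4 and gm = 2, the partition is not yet determined (e.g. several partitions of 4 into 2 parts exist). Let N = A − (4)·I. Computing rank(N^1) = 2, rank(N^2) = 0; the number of blocks of size ≥ j is rank(N^{j−1}) − rank(N^j), giving [2, 2]. So we have 2 block(s) of size 2 → block sizes [2, 2]

Assembling the blocks gives a Jordan form
J =
  [4, 1, 0, 0]
  [0, 4, 0, 0]
  [0, 0, 4, 1]
  [0, 0, 0, 4]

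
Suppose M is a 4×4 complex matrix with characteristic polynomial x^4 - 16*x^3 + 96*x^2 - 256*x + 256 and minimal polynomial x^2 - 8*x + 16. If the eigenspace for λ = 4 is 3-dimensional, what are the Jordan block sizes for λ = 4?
Block sizes for λ = 4: [2, 1, 1]

Step 1 — from the characteristic polynomial, algebraic multiplicity of λ = 4 is 4. From dim ker(M − (4)·I) = 3, there are exactly 3 Jordan blocks for λ = 4.
Step 2 — from the minimal polynomial, the factor (x − 4)^2 tells us the largest block for λ = 4 has size 2.
Step 3 — with total size 4, 3 blocks, and largest block 2, the block sizes (in nonincreasing order) are [2, 1, 1].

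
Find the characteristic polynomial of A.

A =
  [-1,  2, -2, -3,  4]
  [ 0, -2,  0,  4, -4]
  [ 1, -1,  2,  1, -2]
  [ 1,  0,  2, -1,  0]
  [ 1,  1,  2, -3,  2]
x^5

Expanding det(x·I − A) (e.g. by cofactor expansion or by noting that A is similar to its Jordan form J, which has the same characteristic polynomial as A) gives
  χ_A(x) = x^5
which factors as x^5. The eigenvalues (with algebraic multiplicities) are λ = 0 with multiplicity 5.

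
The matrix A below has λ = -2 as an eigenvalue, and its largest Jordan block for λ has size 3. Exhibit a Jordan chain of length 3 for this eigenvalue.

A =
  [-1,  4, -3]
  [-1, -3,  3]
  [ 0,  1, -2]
A Jordan chain for λ = -2 of length 3:
v_1 = (-3, 0, -1)ᵀ
v_2 = (1, -1, 0)ᵀ
v_3 = (1, 0, 0)ᵀ

Let N = A − (-2)·I. We want v_3 with N^3 v_3 = 0 but N^2 v_3 ≠ 0; then v_{j-1} := N · v_j for j = 3, …, 2.

Pick v_3 = (1, 0, 0)ᵀ.
Then v_2 = N · v_3 = (1, -1, 0)ᵀ.
Then v_1 = N · v_2 = (-3, 0, -1)ᵀ.

Sanity check: (A − (-2)·I) v_1 = (0, 0, 0)ᵀ = 0. ✓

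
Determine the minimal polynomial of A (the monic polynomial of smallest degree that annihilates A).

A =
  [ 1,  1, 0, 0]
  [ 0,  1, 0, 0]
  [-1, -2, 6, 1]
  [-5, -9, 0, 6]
x^4 - 14*x^3 + 61*x^2 - 84*x + 36

The characteristic polynomial is χ_A(x) = (x - 6)^2*(x - 1)^2, so the eigenvalues are known. The minimal polynomial is
  m_A(x) = Π_λ (x − λ)^{k_λ}
where k_λ is the size of the *largest* Jordan block for λ (equivalently, the smallest k with (A − λI)^k v = 0 for every generalised eigenvector v of λ).

  λ = 1: largest Jordan block has size 2, contributing (x − 1)^2
  λ = 6: largest Jordan block has size 2, contributing (x − 6)^2

So m_A(x) = (x - 6)^2*(x - 1)^2 = x^4 - 14*x^3 + 61*x^2 - 84*x + 36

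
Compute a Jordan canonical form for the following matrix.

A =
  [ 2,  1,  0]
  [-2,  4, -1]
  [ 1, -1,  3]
J_3(3)

The characteristic polynomial is
  det(x·I − A) = x^3 - 9*x^2 + 27*x - 27 = (x - 3)^3

Eigenvalues and multiplicities (the geometric multiplicity of λ is n − rank(A − λI), which equals the number of Jordan blocks for λ):
  λ = 3: algebraic multiplicity = 3, geometric multiplicity = 1

Determining the block sizes for each eigenvalue:
  λ = 3: one block (gm = 1), so the single block has size am = 3 → block sizes [3]

Assembling the blocks gives a Jordan form
J =
  [3, 1, 0]
  [0, 3, 1]
  [0, 0, 3]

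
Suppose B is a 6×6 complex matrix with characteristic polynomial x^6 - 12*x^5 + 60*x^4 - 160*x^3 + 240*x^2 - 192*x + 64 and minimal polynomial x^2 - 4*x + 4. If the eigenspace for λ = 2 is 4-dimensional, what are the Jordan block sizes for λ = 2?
Block sizes for λ = 2: [2, 2, 1, 1]

Step 1 — from the characteristic polynomial, algebraic multiplicity of λ = 2 is 6. From dim ker(B − (2)·I) = 4, there are exactly 4 Jordan blocks for λ = 2.
Step 2 — from the minimal polynomial, the factor (x − 2)^2 tells us the largest block for λ = 2 has size 2.
Step 3 — with total size 6, 4 blocks, and largest block 2, the block sizes (in nonincreasing order) are [2, 2, 1, 1].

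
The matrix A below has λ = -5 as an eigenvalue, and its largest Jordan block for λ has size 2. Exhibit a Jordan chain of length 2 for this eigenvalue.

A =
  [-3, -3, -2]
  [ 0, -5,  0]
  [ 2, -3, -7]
A Jordan chain for λ = -5 of length 2:
v_1 = (2, 0, 2)ᵀ
v_2 = (1, 0, 0)ᵀ

Let N = A − (-5)·I. We want v_2 with N^2 v_2 = 0 but N^1 v_2 ≠ 0; then v_{j-1} := N · v_j for j = 2, …, 2.

Pick v_2 = (1, 0, 0)ᵀ.
Then v_1 = N · v_2 = (2, 0, 2)ᵀ.

Sanity check: (A − (-5)·I) v_1 = (0, 0, 0)ᵀ = 0. ✓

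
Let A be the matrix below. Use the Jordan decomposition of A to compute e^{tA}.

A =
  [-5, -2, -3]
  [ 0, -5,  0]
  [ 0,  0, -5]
e^{tA} =
  [exp(-5*t), -2*t*exp(-5*t), -3*t*exp(-5*t)]
  [0, exp(-5*t), 0]
  [0, 0, exp(-5*t)]

Strategy: write A = P · J · P⁻¹ where J is a Jordan canonical form, so e^{tA} = P · e^{tJ} · P⁻¹, and e^{tJ} can be computed block-by-block.

A has Jordan form
J =
  [-5,  1,  0]
  [ 0, -5,  0]
  [ 0,  0, -5]
(up to reordering of blocks).

Per-block formulas:
  For a 1×1 block at λ = -5: exp(t · [-5]) = [e^(-5t)].
  For a 2×2 Jordan block J_2(-5): exp(t · J_2(-5)) = e^(-5t)·(I + t·N), where N is the 2×2 nilpotent shift.

After assembling e^{tJ} and conjugating by P, we get:

e^{tA} =
  [exp(-5*t), -2*t*exp(-5*t), -3*t*exp(-5*t)]
  [0, exp(-5*t), 0]
  [0, 0, exp(-5*t)]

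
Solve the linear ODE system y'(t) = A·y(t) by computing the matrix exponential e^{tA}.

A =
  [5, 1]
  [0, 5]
e^{tA} =
  [exp(5*t), t*exp(5*t)]
  [0, exp(5*t)]

Strategy: write A = P · J · P⁻¹ where J is a Jordan canonical form, so e^{tA} = P · e^{tJ} · P⁻¹, and e^{tJ} can be computed block-by-block.

A has Jordan form
J =
  [5, 1]
  [0, 5]
(up to reordering of blocks).

Per-block formulas:
  For a 2×2 Jordan block J_2(5): exp(t · J_2(5)) = e^(5t)·(I + t·N), where N is the 2×2 nilpotent shift.

After assembling e^{tJ} and conjugating by P, we get:

e^{tA} =
  [exp(5*t), t*exp(5*t)]
  [0, exp(5*t)]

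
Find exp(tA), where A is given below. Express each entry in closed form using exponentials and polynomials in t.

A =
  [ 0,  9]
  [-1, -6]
e^{tA} =
  [3*t*exp(-3*t) + exp(-3*t), 9*t*exp(-3*t)]
  [-t*exp(-3*t), -3*t*exp(-3*t) + exp(-3*t)]

Strategy: write A = P · J · P⁻¹ where J is a Jordan canonical form, so e^{tA} = P · e^{tJ} · P⁻¹, and e^{tJ} can be computed block-by-block.

A has Jordan form
J =
  [-3,  1]
  [ 0, -3]
(up to reordering of blocks).

Per-block formulas:
  For a 2×2 Jordan block J_2(-3): exp(t · J_2(-3)) = e^(-3t)·(I + t·N), where N is the 2×2 nilpotent shift.

After assembling e^{tJ} and conjugating by P, we get:

e^{tA} =
  [3*t*exp(-3*t) + exp(-3*t), 9*t*exp(-3*t)]
  [-t*exp(-3*t), -3*t*exp(-3*t) + exp(-3*t)]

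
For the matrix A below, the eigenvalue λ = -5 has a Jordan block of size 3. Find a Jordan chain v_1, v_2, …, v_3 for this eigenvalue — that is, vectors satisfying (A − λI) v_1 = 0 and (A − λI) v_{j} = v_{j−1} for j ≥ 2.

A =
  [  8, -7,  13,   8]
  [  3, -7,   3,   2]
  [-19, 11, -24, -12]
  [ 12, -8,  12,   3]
A Jordan chain for λ = -5 of length 3:
v_1 = (-3, 0, 3, 0)ᵀ
v_2 = (13, 3, -19, 12)ᵀ
v_3 = (1, 0, 0, 0)ᵀ

Let N = A − (-5)·I. We want v_3 with N^3 v_3 = 0 but N^2 v_3 ≠ 0; then v_{j-1} := N · v_j for j = 3, …, 2.

Pick v_3 = (1, 0, 0, 0)ᵀ.
Then v_2 = N · v_3 = (13, 3, -19, 12)ᵀ.
Then v_1 = N · v_2 = (-3, 0, 3, 0)ᵀ.

Sanity check: (A − (-5)·I) v_1 = (0, 0, 0, 0)ᵀ = 0. ✓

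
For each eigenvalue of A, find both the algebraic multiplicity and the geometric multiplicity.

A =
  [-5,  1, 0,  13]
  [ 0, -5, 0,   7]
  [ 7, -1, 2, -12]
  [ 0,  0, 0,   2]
λ = -5: alg = 2, geom = 1; λ = 2: alg = 2, geom = 1

Step 1 — factor the characteristic polynomial to read off the algebraic multiplicities:
  χ_A(x) = (x - 2)^2*(x + 5)^2

Step 2 — compute geometric multiplicities via the rank-nullity identity g(λ) = n − rank(A − λI):
  rank(A − (-5)·I) = 3, so dim ker(A − (-5)·I) = n − 3 = 1
  rank(A − (2)·I) = 3, so dim ker(A − (2)·I) = n − 3 = 1

Summary:
  λ = -5: algebraic multiplicity = 2, geometric multiplicity = 1
  λ = 2: algebraic multiplicity = 2, geometric multiplicity = 1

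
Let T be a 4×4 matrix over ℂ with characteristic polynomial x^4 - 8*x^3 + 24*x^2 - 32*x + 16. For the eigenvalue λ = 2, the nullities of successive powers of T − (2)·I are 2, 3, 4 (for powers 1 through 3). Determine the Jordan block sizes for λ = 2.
Block sizes for λ = 2: [3, 1]

From the dimensions of kernels of powers, the number of Jordan blocks of size at least j is d_j − d_{j−1} where d_j = dim ker(N^j) (with d_0 = 0). Computing the differences gives [2, 1, 1].
The number of blocks of size exactly k is (#blocks of size ≥ k) − (#blocks of size ≥ k + 1), so the partition is: 1 block(s) of size 1, 1 block(s) of size 3.
In nonincreasing order the block sizes are [3, 1].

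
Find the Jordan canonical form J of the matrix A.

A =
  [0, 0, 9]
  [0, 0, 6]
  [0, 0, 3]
J_1(0) ⊕ J_1(0) ⊕ J_1(3)

The characteristic polynomial is
  det(x·I − A) = x^3 - 3*x^2 = x^2*(x - 3)

Eigenvalues and multiplicities (the geometric multiplicity of λ is n − rank(A − λI), which equals the number of Jordan blocks for λ):
  λ = 0: algebraic multiplicity = 2, geometric multiplicity = 2
  λ = 3: algebraic multiplicity = 1, geometric multiplicity = 1

Determining the block sizes for each eigenvalue:
  λ = 0: gm = am = 2, so every block has size 1 → block sizes [1, 1]
  λ = 3: one block (gm = 1), so the single block has size am = 1 → block sizes [1]

Assembling the blocks gives a Jordan form
J =
  [0, 0, 0]
  [0, 0, 0]
  [0, 0, 3]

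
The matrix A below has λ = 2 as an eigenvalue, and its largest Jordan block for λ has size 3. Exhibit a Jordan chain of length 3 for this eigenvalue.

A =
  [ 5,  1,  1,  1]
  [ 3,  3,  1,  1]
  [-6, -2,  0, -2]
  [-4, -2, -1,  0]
A Jordan chain for λ = 2 of length 3:
v_1 = (2, 2, -4, -4)ᵀ
v_2 = (3, 3, -6, -4)ᵀ
v_3 = (1, 0, 0, 0)ᵀ

Let N = A − (2)·I. We want v_3 with N^3 v_3 = 0 but N^2 v_3 ≠ 0; then v_{j-1} := N · v_j for j = 3, …, 2.

Pick v_3 = (1, 0, 0, 0)ᵀ.
Then v_2 = N · v_3 = (3, 3, -6, -4)ᵀ.
Then v_1 = N · v_2 = (2, 2, -4, -4)ᵀ.

Sanity check: (A − (2)·I) v_1 = (0, 0, 0, 0)ᵀ = 0. ✓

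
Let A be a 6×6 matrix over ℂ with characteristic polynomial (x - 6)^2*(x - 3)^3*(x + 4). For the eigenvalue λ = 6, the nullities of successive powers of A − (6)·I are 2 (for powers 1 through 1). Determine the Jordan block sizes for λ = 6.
Block sizes for λ = 6: [1, 1]

From the dimensions of kernels of powers, the number of Jordan blocks of size at least j is d_j − d_{j−1} where d_j = dim ker(N^j) (with d_0 = 0). Computing the differences gives [2].
The number of blocks of size exactly k is (#blocks of size ≥ k) − (#blocks of size ≥ k + 1), so the partition is: 2 block(s) of size 1.
In nonincreasing order the block sizes are [1, 1].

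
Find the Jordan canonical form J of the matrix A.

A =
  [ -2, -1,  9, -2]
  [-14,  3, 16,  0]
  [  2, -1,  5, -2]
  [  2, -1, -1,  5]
J_1(-4) ⊕ J_3(5)

The characteristic polynomial is
  det(x·I − A) = x^4 - 11*x^3 + 15*x^2 + 175*x - 500 = (x - 5)^3*(x + 4)

Eigenvalues and multiplicities (the geometric multiplicity of λ is n − rank(A − λI), which equals the number of Jordan blocks for λ):
  λ = -4: algebraic multiplicity = 1, geometric multiplicity = 1
  λ = 5: algebraic multiplicity = 3, geometric multiplicity = 1

Determining the block sizes for each eigenvalue:
  λ = -4: one block (gm = 1), so the single block has size am = 1 → block sizes [1]
  λ = 5: one block (gm = 1), so the single block has size am = 3 → block sizes [3]

Assembling the blocks gives a Jordan form
J =
  [-4, 0, 0, 0]
  [ 0, 5, 1, 0]
  [ 0, 0, 5, 1]
  [ 0, 0, 0, 5]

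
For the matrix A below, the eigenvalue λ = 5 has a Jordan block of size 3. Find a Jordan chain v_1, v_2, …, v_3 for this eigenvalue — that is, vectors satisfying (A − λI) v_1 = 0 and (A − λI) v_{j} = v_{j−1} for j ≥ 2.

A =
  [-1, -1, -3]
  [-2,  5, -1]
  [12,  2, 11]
A Jordan chain for λ = 5 of length 3:
v_1 = (2, 0, -4)ᵀ
v_2 = (-6, -2, 12)ᵀ
v_3 = (1, 0, 0)ᵀ

Let N = A − (5)·I. We want v_3 with N^3 v_3 = 0 but N^2 v_3 ≠ 0; then v_{j-1} := N · v_j for j = 3, …, 2.

Pick v_3 = (1, 0, 0)ᵀ.
Then v_2 = N · v_3 = (-6, -2, 12)ᵀ.
Then v_1 = N · v_2 = (2, 0, -4)ᵀ.

Sanity check: (A − (5)·I) v_1 = (0, 0, 0)ᵀ = 0. ✓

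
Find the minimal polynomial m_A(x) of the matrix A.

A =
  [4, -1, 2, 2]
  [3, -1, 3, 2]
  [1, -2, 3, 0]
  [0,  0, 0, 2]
x^3 - 6*x^2 + 12*x - 8

The characteristic polynomial is χ_A(x) = (x - 2)^4, so the eigenvalues are known. The minimal polynomial is
  m_A(x) = Π_λ (x − λ)^{k_λ}
where k_λ is the size of the *largest* Jordan block for λ (equivalently, the smallest k with (A − λI)^k v = 0 for every generalised eigenvector v of λ).

  λ = 2: largest Jordan block has size 3, contributing (x − 2)^3

So m_A(x) = (x - 2)^3 = x^3 - 6*x^2 + 12*x - 8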